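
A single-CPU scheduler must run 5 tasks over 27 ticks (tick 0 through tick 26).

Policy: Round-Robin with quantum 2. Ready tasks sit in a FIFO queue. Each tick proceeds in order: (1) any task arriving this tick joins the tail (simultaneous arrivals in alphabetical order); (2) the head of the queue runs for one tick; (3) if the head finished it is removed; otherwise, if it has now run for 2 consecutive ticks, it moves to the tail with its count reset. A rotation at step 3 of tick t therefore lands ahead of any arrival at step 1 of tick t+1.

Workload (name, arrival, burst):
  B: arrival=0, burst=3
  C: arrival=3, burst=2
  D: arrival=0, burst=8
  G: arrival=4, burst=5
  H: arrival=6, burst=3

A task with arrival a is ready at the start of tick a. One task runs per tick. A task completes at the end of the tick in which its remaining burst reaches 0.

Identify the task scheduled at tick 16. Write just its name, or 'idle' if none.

t=0: queue=[B,D] q_used=0 → run B
t=1: queue=[B,D] q_used=1 → run B
t=2: queue=[D,B] q_used=0 → run D
t=3: queue=[D,B,C] q_used=1 → run D
t=4: queue=[B,C,D,G] q_used=0 → run B
t=5: queue=[C,D,G] q_used=0 → run C
t=6: queue=[C,D,G,H] q_used=1 → run C
t=7: queue=[D,G,H] q_used=0 → run D
t=8: queue=[D,G,H] q_used=1 → run D
t=9: queue=[G,H,D] q_used=0 → run G
t=10: queue=[G,H,D] q_used=1 → run G
t=11: queue=[H,D,G] q_used=0 → run H
t=12: queue=[H,D,G] q_used=1 → run H
t=13: queue=[D,G,H] q_used=0 → run D
t=14: queue=[D,G,H] q_used=1 → run D
t=15: queue=[G,H,D] q_used=0 → run G
t=16: queue=[G,H,D] q_used=1 → run G
t=17: queue=[H,D,G] q_used=0 → run H
t=18: queue=[D,G] q_used=0 → run D
t=19: queue=[D,G] q_used=1 → run D
t=20: queue=[G] q_used=0 → run G
t=21: (idle)
t=22: (idle)
t=23: (idle)
t=24: (idle)
t=25: (idle)
t=26: (idle)

running at tick 16 = G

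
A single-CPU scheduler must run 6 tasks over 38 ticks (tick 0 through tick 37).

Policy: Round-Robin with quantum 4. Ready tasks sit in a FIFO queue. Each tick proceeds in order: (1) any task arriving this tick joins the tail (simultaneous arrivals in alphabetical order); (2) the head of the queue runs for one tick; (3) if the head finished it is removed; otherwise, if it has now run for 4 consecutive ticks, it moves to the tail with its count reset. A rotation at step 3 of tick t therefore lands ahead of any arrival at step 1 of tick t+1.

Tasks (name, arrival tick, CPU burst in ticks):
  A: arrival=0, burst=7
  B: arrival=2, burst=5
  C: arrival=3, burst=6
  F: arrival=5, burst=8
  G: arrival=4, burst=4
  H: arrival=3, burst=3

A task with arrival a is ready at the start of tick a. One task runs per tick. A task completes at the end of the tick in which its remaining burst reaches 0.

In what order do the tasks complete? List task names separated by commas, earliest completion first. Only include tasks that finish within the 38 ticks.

completion order = H, A, G, B, C, F

t=0: queue=[A] q_used=0 → run A
t=1: queue=[A] q_used=1 → run A
t=2: queue=[A,B] q_used=2 → run A
t=3: queue=[A,B,C,H] q_used=3 → run A
t=4: queue=[B,C,H,A,G] q_used=0 → run B
t=5: queue=[B,C,H,A,G,F] q_used=1 → run B
t=6: queue=[B,C,H,A,G,F] q_used=2 → run B
t=7: queue=[B,C,H,A,G,F] q_used=3 → run B
t=8: queue=[C,H,A,G,F,B] q_used=0 → run C
t=9: queue=[C,H,A,G,F,B] q_used=1 → run C
t=10: queue=[C,H,A,G,F,B] q_used=2 → run C
t=11: queue=[C,H,A,G,F,B] q_used=3 → run C
t=12: queue=[H,A,G,F,B,C] q_used=0 → run H
t=13: queue=[H,A,G,F,B,C] q_used=1 → run H
t=14: queue=[H,A,G,F,B,C] q_used=2 → run H
t=15: queue=[A,G,F,B,C] q_used=0 → run A
t=16: queue=[A,G,F,B,C] q_used=1 → run A
t=17: queue=[A,G,F,B,C] q_used=2 → run A
t=18: queue=[G,F,B,C] q_used=0 → run G
t=19: queue=[G,F,B,C] q_used=1 → run G
t=20: queue=[G,F,B,C] q_used=2 → run G
t=21: queue=[G,F,B,C] q_used=3 → run G
t=22: queue=[F,B,C] q_used=0 → run F
t=23: queue=[F,B,C] q_used=1 → run F
t=24: queue=[F,B,C] q_used=2 → run F
t=25: queue=[F,B,C] q_used=3 → run F
t=26: queue=[B,C,F] q_used=0 → run B
t=27: queue=[C,F] q_used=0 → run C
t=28: queue=[C,F] q_used=1 → run C
t=29: queue=[F] q_used=0 → run F
t=30: queue=[F] q_used=1 → run F
t=31: queue=[F] q_used=2 → run F
t=32: queue=[F] q_used=3 → run F
t=33: (idle)
t=34: (idle)
t=35: (idle)
t=36: (idle)
t=37: (idle)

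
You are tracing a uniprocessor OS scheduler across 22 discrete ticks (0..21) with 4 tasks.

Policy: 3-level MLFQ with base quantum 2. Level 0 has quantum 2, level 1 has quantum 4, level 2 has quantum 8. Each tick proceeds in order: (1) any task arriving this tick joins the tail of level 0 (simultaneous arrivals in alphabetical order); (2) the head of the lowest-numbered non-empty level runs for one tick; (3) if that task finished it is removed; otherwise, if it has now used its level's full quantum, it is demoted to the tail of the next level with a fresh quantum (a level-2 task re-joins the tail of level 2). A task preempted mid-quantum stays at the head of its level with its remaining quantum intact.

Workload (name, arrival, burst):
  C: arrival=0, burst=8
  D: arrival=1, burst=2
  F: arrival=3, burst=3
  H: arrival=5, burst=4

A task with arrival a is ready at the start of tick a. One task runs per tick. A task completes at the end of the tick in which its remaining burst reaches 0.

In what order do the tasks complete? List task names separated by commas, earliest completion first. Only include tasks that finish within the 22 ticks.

t=0: L0/L1/L2 = C/-/- → run C
t=1: L0/L1/L2 = CD/-/- → run C
t=2: L0/L1/L2 = D/C/- → run D
t=3: L0/L1/L2 = DF/C/- → run D
t=4: L0/L1/L2 = F/C/- → run F
t=5: L0/L1/L2 = FH/C/- → run F
t=6: L0/L1/L2 = H/CF/- → run H
t=7: L0/L1/L2 = H/CF/- → run H
t=8: L0/L1/L2 = -/CFH/- → run C
t=9: L0/L1/L2 = -/CFH/- → run C
t=10: L0/L1/L2 = -/CFH/- → run C
t=11: L0/L1/L2 = -/CFH/- → run C
t=12: L0/L1/L2 = -/FH/C → run F
t=13: L0/L1/L2 = -/H/C → run H
t=14: L0/L1/L2 = -/H/C → run H
t=15: L0/L1/L2 = -/-/C → run C
t=16: L0/L1/L2 = -/-/C → run C
t=17: (idle)
t=18: (idle)
t=19: (idle)
t=20: (idle)
t=21: (idle)

completion order = D, F, H, C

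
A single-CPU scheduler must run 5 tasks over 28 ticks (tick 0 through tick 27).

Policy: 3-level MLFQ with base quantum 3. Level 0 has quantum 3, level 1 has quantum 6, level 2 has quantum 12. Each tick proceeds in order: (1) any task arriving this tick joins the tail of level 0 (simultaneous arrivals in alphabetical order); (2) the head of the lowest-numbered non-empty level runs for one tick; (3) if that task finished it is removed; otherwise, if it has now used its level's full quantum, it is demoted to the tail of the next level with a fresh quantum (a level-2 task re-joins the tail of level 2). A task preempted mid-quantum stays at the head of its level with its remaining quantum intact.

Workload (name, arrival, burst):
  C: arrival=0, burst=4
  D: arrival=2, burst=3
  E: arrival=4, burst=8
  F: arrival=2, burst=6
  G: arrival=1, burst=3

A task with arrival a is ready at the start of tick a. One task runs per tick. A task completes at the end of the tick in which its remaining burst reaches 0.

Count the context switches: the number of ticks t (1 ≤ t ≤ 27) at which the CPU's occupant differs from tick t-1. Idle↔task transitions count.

context switches = 8

t=0: L0/L1/L2 = C/-/- → run C
t=1: L0/L1/L2 = CG/-/- → run C
t=2: L0/L1/L2 = CGDF/-/- → run C
t=3: L0/L1/L2 = GDF/C/- → run G
t=4: L0/L1/L2 = GDFE/C/- → run G
t=5: L0/L1/L2 = GDFE/C/- → run G
t=6: L0/L1/L2 = DFE/C/- → run D
t=7: L0/L1/L2 = DFE/C/- → run D
t=8: L0/L1/L2 = DFE/C/- → run D
t=9: L0/L1/L2 = FE/C/- → run F
t=10: L0/L1/L2 = FE/C/- → run F
t=11: L0/L1/L2 = FE/C/- → run F
t=12: L0/L1/L2 = E/CF/- → run E
t=13: L0/L1/L2 = E/CF/- → run E
t=14: L0/L1/L2 = E/CF/- → run E
t=15: L0/L1/L2 = -/CFE/- → run C
t=16: L0/L1/L2 = -/FE/- → run F
t=17: L0/L1/L2 = -/FE/- → run F
t=18: L0/L1/L2 = -/FE/- → run F
t=19: L0/L1/L2 = -/E/- → run E
t=20: L0/L1/L2 = -/E/- → run E
t=21: L0/L1/L2 = -/E/- → run E
t=22: L0/L1/L2 = -/E/- → run E
t=23: L0/L1/L2 = -/E/- → run E
t=24: (idle)
t=25: (idle)
t=26: (idle)
t=27: (idle)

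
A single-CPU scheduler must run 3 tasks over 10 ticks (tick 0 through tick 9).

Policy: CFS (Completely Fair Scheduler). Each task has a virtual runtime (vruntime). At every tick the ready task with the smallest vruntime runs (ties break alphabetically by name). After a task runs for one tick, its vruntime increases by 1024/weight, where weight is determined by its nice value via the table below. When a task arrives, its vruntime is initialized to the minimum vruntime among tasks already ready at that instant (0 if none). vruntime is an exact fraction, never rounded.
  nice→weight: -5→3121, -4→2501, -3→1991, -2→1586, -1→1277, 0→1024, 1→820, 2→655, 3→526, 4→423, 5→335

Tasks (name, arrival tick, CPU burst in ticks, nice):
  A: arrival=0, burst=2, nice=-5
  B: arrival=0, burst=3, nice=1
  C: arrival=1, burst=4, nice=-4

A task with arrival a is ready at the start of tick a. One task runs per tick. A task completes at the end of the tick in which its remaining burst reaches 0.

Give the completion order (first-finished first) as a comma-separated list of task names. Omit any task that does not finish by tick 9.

t=0: vr[A=0 B=0] → run A
t=1: vr[A=1024/3121 B=0 C=0] → run B
t=2: vr[A=1024/3121 B=256/205 C=0] → run C
t=3: vr[A=1024/3121 B=256/205 C=1024/2501] → run A
t=4: vr[B=256/205 C=1024/2501] → run C
t=5: vr[B=256/205 C=2048/2501] → run C
t=6: vr[B=256/205 C=3072/2501] → run C
t=7: vr[B=256/205] → run B
t=8: vr[B=512/205] → run B
t=9: (idle)

completion order = A, C, B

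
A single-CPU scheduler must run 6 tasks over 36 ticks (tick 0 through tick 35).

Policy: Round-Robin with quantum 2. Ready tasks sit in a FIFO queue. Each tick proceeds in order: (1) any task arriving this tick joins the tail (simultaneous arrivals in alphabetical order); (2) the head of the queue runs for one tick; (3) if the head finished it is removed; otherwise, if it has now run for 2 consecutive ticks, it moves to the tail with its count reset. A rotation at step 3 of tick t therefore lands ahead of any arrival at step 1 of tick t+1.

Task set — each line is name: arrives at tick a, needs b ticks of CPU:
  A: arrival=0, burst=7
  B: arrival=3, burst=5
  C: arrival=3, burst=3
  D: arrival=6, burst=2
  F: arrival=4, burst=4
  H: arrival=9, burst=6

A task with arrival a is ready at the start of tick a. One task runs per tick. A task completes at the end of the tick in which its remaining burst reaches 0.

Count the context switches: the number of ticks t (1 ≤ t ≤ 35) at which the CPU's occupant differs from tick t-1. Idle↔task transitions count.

t=0: queue=[A] q_used=0 → run A
t=1: queue=[A] q_used=1 → run A
t=2: queue=[A] q_used=0 → run A
t=3: queue=[A,B,C] q_used=1 → run A
t=4: queue=[B,C,A,F] q_used=0 → run B
t=5: queue=[B,C,A,F] q_used=1 → run B
t=6: queue=[C,A,F,B,D] q_used=0 → run C
t=7: queue=[C,A,F,B,D] q_used=1 → run C
t=8: queue=[A,F,B,D,C] q_used=0 → run A
t=9: queue=[A,F,B,D,C,H] q_used=1 → run A
t=10: queue=[F,B,D,C,H,A] q_used=0 → run F
t=11: queue=[F,B,D,C,H,A] q_used=1 → run F
t=12: queue=[B,D,C,H,A,F] q_used=0 → run B
t=13: queue=[B,D,C,H,A,F] q_used=1 → run B
t=14: queue=[D,C,H,A,F,B] q_used=0 → run D
t=15: queue=[D,C,H,A,F,B] q_used=1 → run D
t=16: queue=[C,H,A,F,B] q_used=0 → run C
t=17: queue=[H,A,F,B] q_used=0 → run H
t=18: queue=[H,A,F,B] q_used=1 → run H
t=19: queue=[A,F,B,H] q_used=0 → run A
t=20: queue=[F,B,H] q_used=0 → run F
t=21: queue=[F,B,H] q_used=1 → run F
t=22: queue=[B,H] q_used=0 → run B
t=23: queue=[H] q_used=0 → run H
t=24: queue=[H] q_used=1 → run H
t=25: queue=[H] q_used=0 → run H
t=26: queue=[H] q_used=1 → run H
t=27: (idle)
t=28: (idle)
t=29: (idle)
t=30: (idle)
t=31: (idle)
t=32: (idle)
t=33: (idle)
t=34: (idle)
t=35: (idle)

context switches = 13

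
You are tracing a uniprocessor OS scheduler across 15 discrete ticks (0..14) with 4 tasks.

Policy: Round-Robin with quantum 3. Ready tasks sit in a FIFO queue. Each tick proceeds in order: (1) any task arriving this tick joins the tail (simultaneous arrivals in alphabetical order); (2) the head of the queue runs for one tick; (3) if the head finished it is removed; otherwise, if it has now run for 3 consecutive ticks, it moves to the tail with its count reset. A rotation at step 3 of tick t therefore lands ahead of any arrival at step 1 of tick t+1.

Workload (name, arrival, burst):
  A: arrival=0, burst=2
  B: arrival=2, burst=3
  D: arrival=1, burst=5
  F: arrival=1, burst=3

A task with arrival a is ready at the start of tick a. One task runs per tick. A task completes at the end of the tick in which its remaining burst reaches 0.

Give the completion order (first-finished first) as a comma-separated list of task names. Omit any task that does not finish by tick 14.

t=0: queue=[A] q_used=0 → run A
t=1: queue=[A,D,F] q_used=1 → run A
t=2: queue=[D,F,B] q_used=0 → run D
t=3: queue=[D,F,B] q_used=1 → run D
t=4: queue=[D,F,B] q_used=2 → run D
t=5: queue=[F,B,D] q_used=0 → run F
t=6: queue=[F,B,D] q_used=1 → run F
t=7: queue=[F,B,D] q_used=2 → run F
t=8: queue=[B,D] q_used=0 → run B
t=9: queue=[B,D] q_used=1 → run B
t=10: queue=[B,D] q_used=2 → run B
t=11: queue=[D] q_used=0 → run D
t=12: queue=[D] q_used=1 → run D
t=13: (idle)
t=14: (idle)

completion order = A, F, B, D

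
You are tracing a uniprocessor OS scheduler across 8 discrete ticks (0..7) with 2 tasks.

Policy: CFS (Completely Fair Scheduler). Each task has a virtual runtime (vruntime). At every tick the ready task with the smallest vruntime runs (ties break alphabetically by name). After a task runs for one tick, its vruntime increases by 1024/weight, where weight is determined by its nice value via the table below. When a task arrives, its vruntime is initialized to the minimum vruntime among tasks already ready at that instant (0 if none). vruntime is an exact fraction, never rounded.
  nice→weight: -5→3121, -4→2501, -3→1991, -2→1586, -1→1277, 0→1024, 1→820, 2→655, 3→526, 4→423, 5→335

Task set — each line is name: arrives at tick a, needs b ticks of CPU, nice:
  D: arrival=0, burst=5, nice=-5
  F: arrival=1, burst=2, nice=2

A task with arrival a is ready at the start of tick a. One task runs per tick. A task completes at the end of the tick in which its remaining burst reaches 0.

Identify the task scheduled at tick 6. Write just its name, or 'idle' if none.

t=0: vr[D=0] → run D
t=1: vr[D=1024/3121 F=1024/3121] → run D
t=2: vr[D=2048/3121 F=1024/3121] → run F
t=3: vr[D=2048/3121 F=3866624/2044255] → run D
t=4: vr[D=3072/3121 F=3866624/2044255] → run D
t=5: vr[D=4096/3121 F=3866624/2044255] → run D
t=6: vr[F=3866624/2044255] → run F
t=7: (idle)

running at tick 6 = F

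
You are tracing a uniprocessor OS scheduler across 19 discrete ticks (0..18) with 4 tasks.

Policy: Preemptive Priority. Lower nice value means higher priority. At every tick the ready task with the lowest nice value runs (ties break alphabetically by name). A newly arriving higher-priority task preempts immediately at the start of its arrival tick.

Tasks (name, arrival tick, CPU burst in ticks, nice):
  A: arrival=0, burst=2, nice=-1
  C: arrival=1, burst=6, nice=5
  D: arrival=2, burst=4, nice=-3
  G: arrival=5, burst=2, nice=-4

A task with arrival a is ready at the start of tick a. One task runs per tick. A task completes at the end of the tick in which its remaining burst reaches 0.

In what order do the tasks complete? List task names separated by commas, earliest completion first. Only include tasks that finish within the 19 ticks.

completion order = A, G, D, C

t=0: ready={A} → run A
t=1: ready={A,C} → run A
t=2: ready={C,D} → run D
t=3: ready={C,D} → run D
t=4: ready={C,D} → run D
t=5: ready={C,D,G} → run G
t=6: ready={C,D,G} → run G
t=7: ready={C,D} → run D
t=8: ready={C} → run C
t=9: ready={C} → run C
t=10: ready={C} → run C
t=11: ready={C} → run C
t=12: ready={C} → run C
t=13: ready={C} → run C
t=14: (idle)
t=15: (idle)
t=16: (idle)
t=17: (idle)
t=18: (idle)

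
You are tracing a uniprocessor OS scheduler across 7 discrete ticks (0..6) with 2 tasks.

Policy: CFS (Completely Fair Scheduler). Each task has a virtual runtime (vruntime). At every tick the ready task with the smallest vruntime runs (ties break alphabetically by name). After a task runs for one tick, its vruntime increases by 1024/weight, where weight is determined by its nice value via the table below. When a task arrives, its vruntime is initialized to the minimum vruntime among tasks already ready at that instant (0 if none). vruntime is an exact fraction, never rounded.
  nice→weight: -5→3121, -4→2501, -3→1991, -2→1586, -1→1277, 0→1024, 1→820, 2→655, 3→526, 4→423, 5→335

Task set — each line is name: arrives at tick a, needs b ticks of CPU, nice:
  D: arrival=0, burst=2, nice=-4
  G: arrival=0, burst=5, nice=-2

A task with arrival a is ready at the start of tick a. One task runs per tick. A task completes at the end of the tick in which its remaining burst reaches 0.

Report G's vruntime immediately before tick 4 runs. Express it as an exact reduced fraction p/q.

vruntime(G, start of tick 4) = 1024/793

t=0: vr[D=0 G=0] → run D
t=1: vr[D=1024/2501 G=0] → run G
t=2: vr[D=1024/2501 G=512/793] → run D
t=3: vr[G=512/793] → run G
t=4: vr[G=1024/793] → run G
t=5: vr[G=1536/793] → run G
t=6: vr[G=2048/793] → run G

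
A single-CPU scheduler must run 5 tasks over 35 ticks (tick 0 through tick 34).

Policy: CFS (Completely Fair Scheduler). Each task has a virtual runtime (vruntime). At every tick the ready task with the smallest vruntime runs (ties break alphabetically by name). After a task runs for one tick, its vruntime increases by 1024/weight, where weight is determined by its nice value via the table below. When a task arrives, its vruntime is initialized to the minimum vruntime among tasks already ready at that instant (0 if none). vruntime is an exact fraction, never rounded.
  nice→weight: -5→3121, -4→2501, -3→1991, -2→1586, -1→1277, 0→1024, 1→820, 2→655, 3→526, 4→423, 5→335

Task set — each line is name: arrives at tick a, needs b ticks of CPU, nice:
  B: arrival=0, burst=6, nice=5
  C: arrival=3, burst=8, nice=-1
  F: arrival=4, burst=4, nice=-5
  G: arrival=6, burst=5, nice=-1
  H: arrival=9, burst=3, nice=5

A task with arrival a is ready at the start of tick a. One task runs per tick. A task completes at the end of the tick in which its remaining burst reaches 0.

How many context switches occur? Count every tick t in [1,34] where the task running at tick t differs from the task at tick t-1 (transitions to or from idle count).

t=0: vr[B=0] → run B
t=1: vr[B=1024/335] → run B
t=2: vr[B=2048/335] → run B
t=3: vr[B=3072/335 C=3072/335] → run B
t=4: vr[B=4096/335 C=3072/335 F=3072/335] → run C
t=5: vr[B=4096/335 C=4265984/427795 F=3072/335] → run F
t=6: vr[B=4096/335 C=4265984/427795 F=9930752/1045535 G=9930752/1045535] → run F
t=7: vr[B=4096/335 C=4265984/427795 F=10273792/1045535 G=9930752/1045535] → run G
t=8: vr[B=4096/335 C=4265984/427795 F=10273792/1045535 G=13752198144/1335148195] → run F
t=9: vr[B=4096/335 C=4265984/427795 F=10616832/1045535 G=13752198144/1335148195 H=4265984/427795] → run C
t=10: vr[B=4096/335 C=4609024/427795 F=10616832/1045535 G=13752198144/1335148195 H=4265984/427795] → run H
t=11: vr[B=4096/335 C=4609024/427795 F=10616832/1045535 G=13752198144/1335148195 H=5573632/427795] → run F
t=12: vr[B=4096/335 C=4609024/427795 G=13752198144/1335148195 H=5573632/427795] → run G
t=13: vr[B=4096/335 C=4609024/427795 G=14822825984/1335148195 H=5573632/427795] → run C
t=14: vr[B=4096/335 C=4952064/427795 G=14822825984/1335148195 H=5573632/427795] → run G
t=15: vr[B=4096/335 C=4952064/427795 G=15893453824/1335148195 H=5573632/427795] → run C
t=16: vr[B=4096/335 C=5295104/427795 G=15893453824/1335148195 H=5573632/427795] → run G
t=17: vr[B=4096/335 C=5295104/427795 G=16964081664/1335148195 H=5573632/427795] → run B
t=18: vr[B=1024/67 C=5295104/427795 G=16964081664/1335148195 H=5573632/427795] → run C
t=19: vr[B=1024/67 C=5638144/427795 G=16964081664/1335148195 H=5573632/427795] → run G
t=20: vr[B=1024/67 C=5638144/427795 H=5573632/427795] → run H
t=21: vr[B=1024/67 C=5638144/427795 H=1376256/85559] → run C
t=22: vr[B=1024/67 C=5981184/427795 H=1376256/85559] → run C
t=23: vr[B=1024/67 C=6324224/427795 H=1376256/85559] → run C
t=24: vr[B=1024/67 H=1376256/85559] → run B
t=25: vr[H=1376256/85559] → run H
t=26: (idle)
t=27: (idle)
t=28: (idle)
t=29: (idle)
t=30: (idle)
t=31: (idle)
t=32: (idle)
t=33: (idle)
t=34: (idle)

context switches = 20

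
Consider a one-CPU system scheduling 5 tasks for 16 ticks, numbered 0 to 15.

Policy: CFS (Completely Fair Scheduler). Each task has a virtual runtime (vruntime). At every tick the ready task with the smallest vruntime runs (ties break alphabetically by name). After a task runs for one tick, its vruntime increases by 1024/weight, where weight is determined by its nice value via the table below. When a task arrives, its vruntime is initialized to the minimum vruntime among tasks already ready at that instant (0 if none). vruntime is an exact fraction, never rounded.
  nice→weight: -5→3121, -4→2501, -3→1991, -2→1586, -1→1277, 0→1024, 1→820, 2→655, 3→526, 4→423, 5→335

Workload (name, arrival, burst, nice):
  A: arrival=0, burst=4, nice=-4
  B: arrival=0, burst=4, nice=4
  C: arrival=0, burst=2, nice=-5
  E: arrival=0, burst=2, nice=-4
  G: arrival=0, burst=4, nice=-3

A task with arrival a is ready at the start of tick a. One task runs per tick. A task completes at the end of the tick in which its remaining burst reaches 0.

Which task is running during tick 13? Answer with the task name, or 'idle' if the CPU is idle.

running at tick 13 = B

t=0: vr[A=0 B=0 C=0 E=0 G=0] → run A
t=1: vr[A=1024/2501 B=0 C=0 E=0 G=0] → run B
t=2: vr[A=1024/2501 B=1024/423 C=0 E=0 G=0] → run C
t=3: vr[A=1024/2501 B=1024/423 C=1024/3121 E=0 G=0] → run E
t=4: vr[A=1024/2501 B=1024/423 C=1024/3121 E=1024/2501 G=0] → run G
t=5: vr[A=1024/2501 B=1024/423 C=1024/3121 E=1024/2501 G=1024/1991] → run C
t=6: vr[A=1024/2501 B=1024/423 E=1024/2501 G=1024/1991] → run A
t=7: vr[A=2048/2501 B=1024/423 E=1024/2501 G=1024/1991] → run E
t=8: vr[A=2048/2501 B=1024/423 G=1024/1991] → run G
t=9: vr[A=2048/2501 B=1024/423 G=2048/1991] → run A
t=10: vr[A=3072/2501 B=1024/423 G=2048/1991] → run G
t=11: vr[A=3072/2501 B=1024/423 G=3072/1991] → run A
t=12: vr[B=1024/423 G=3072/1991] → run G
t=13: vr[B=1024/423] → run B
t=14: vr[B=2048/423] → run B
t=15: vr[B=1024/141] → run B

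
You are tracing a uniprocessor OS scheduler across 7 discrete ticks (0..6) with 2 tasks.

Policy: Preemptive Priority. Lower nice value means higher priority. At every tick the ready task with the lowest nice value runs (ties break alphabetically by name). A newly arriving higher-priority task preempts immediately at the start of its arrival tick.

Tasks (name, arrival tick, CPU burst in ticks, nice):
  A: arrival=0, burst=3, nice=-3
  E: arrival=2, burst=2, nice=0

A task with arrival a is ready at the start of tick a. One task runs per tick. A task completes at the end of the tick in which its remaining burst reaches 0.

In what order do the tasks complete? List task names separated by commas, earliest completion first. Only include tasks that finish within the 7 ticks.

completion order = A, E

t=0: ready={A} → run A
t=1: ready={A} → run A
t=2: ready={A,E} → run A
t=3: ready={E} → run E
t=4: ready={E} → run E
t=5: (idle)
t=6: (idle)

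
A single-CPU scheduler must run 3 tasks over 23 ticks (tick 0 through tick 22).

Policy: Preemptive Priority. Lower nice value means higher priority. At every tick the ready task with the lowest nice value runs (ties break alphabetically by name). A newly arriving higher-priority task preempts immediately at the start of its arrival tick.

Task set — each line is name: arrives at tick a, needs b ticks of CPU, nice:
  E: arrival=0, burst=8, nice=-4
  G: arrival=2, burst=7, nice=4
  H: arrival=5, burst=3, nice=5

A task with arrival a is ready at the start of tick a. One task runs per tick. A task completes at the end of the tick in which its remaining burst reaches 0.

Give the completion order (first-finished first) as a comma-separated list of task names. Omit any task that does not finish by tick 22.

t=0: ready={E} → run E
t=1: ready={E} → run E
t=2: ready={E,G} → run E
t=3: ready={E,G} → run E
t=4: ready={E,G} → run E
t=5: ready={E,G,H} → run E
t=6: ready={E,G,H} → run E
t=7: ready={E,G,H} → run E
t=8: ready={G,H} → run G
t=9: ready={G,H} → run G
t=10: ready={G,H} → run G
t=11: ready={G,H} → run G
t=12: ready={G,H} → run G
t=13: ready={G,H} → run G
t=14: ready={G,H} → run G
t=15: ready={H} → run H
t=16: ready={H} → run H
t=17: ready={H} → run H
t=18: (idle)
t=19: (idle)
t=20: (idle)
t=21: (idle)
t=22: (idle)

completion order = E, G, H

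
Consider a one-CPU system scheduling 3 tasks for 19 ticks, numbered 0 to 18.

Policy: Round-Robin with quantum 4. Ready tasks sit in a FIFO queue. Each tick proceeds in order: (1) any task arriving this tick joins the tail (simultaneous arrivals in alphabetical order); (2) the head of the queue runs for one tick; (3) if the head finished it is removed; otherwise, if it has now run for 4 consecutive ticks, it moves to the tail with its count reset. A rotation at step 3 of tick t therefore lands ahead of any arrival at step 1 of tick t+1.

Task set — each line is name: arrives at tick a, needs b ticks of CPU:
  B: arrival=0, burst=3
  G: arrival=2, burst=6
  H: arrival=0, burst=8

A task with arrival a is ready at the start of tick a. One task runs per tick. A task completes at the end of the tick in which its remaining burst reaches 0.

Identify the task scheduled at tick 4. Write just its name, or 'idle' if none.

running at tick 4 = H

t=0: queue=[B,H] q_used=0 → run B
t=1: queue=[B,H] q_used=1 → run B
t=2: queue=[B,H,G] q_used=2 → run B
t=3: queue=[H,G] q_used=0 → run H
t=4: queue=[H,G] q_used=1 → run H
t=5: queue=[H,G] q_used=2 → run H
t=6: queue=[H,G] q_used=3 → run H
t=7: queue=[G,H] q_used=0 → run G
t=8: queue=[G,H] q_used=1 → run G
t=9: queue=[G,H] q_used=2 → run G
t=10: queue=[G,H] q_used=3 → run G
t=11: queue=[H,G] q_used=0 → run H
t=12: queue=[H,G] q_used=1 → run H
t=13: queue=[H,G] q_used=2 → run H
t=14: queue=[H,G] q_used=3 → run H
t=15: queue=[G] q_used=0 → run G
t=16: queue=[G] q_used=1 → run G
t=17: (idle)
t=18: (idle)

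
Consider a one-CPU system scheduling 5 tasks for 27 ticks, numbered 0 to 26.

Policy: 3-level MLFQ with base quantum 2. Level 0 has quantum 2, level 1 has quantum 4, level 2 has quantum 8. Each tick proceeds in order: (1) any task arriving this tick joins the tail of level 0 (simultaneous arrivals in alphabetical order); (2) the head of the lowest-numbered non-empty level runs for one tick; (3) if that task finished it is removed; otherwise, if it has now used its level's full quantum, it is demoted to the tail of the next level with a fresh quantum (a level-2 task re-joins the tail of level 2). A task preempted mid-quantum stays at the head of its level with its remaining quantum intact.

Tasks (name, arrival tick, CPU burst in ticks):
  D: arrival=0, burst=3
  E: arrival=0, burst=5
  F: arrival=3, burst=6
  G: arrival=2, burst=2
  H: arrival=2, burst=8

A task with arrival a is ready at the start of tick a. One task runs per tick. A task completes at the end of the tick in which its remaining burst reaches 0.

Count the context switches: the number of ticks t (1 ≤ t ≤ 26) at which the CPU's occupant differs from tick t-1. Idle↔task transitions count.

t=0: L0/L1/L2 = DE/-/- → run D
t=1: L0/L1/L2 = DE/-/- → run D
t=2: L0/L1/L2 = EGH/D/- → run E
t=3: L0/L1/L2 = EGHF/D/- → run E
t=4: L0/L1/L2 = GHF/DE/- → run G
t=5: L0/L1/L2 = GHF/DE/- → run G
t=6: L0/L1/L2 = HF/DE/- → run H
t=7: L0/L1/L2 = HF/DE/- → run H
t=8: L0/L1/L2 = F/DEH/- → run F
t=9: L0/L1/L2 = F/DEH/- → run F
t=10: L0/L1/L2 = -/DEHF/- → run D
t=11: L0/L1/L2 = -/EHF/- → run E
t=12: L0/L1/L2 = -/EHF/- → run E
t=13: L0/L1/L2 = -/EHF/- → run E
t=14: L0/L1/L2 = -/HF/- → run H
t=15: L0/L1/L2 = -/HF/- → run H
t=16: L0/L1/L2 = -/HF/- → run H
t=17: L0/L1/L2 = -/HF/- → run H
t=18: L0/L1/L2 = -/F/H → run F
t=19: L0/L1/L2 = -/F/H → run F
t=20: L0/L1/L2 = -/F/H → run F
t=21: L0/L1/L2 = -/F/H → run F
t=22: L0/L1/L2 = -/-/H → run H
t=23: L0/L1/L2 = -/-/H → run H
t=24: (idle)
t=25: (idle)
t=26: (idle)

context switches = 10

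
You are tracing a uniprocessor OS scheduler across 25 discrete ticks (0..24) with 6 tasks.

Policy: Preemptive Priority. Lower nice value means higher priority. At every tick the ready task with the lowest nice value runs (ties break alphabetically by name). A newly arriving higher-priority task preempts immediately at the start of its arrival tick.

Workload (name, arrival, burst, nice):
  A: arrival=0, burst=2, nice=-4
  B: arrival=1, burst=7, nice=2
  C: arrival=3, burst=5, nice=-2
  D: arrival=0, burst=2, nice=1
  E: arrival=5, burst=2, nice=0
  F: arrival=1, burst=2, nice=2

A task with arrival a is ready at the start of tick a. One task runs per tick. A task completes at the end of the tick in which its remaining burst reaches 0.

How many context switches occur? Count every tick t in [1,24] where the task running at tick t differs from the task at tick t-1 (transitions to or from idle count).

context switches = 7

t=0: ready={A,D} → run A
t=1: ready={A,B,D,F} → run A
t=2: ready={B,D,F} → run D
t=3: ready={B,C,D,F} → run C
t=4: ready={B,C,D,F} → run C
t=5: ready={B,C,D,E,F} → run C
t=6: ready={B,C,D,E,F} → run C
t=7: ready={B,C,D,E,F} → run C
t=8: ready={B,D,E,F} → run E
t=9: ready={B,D,E,F} → run E
t=10: ready={B,D,F} → run D
t=11: ready={B,F} → run B
t=12: ready={B,F} → run B
t=13: ready={B,F} → run B
t=14: ready={B,F} → run B
t=15: ready={B,F} → run B
t=16: ready={B,F} → run B
t=17: ready={B,F} → run B
t=18: ready={F} → run F
t=19: ready={F} → run F
t=20: (idle)
t=21: (idle)
t=22: (idle)
t=23: (idle)
t=24: (idle)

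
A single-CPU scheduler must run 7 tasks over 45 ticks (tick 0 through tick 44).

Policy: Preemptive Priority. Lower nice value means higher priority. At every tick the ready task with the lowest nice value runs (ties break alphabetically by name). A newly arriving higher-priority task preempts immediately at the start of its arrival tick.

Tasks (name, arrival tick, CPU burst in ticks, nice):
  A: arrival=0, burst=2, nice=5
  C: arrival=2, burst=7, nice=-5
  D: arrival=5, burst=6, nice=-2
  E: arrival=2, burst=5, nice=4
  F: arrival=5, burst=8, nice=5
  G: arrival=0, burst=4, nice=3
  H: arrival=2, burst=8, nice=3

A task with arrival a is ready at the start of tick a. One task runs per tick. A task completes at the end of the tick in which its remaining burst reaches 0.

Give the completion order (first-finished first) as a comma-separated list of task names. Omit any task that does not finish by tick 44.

completion order = C, D, G, H, E, A, F

t=0: ready={A,G} → run G
t=1: ready={A,G} → run G
t=2: ready={A,C,E,G,H} → run C
t=3: ready={A,C,E,G,H} → run C
t=4: ready={A,C,E,G,H} → run C
t=5: ready={A,C,D,E,F,G,H} → run C
t=6: ready={A,C,D,E,F,G,H} → run C
t=7: ready={A,C,D,E,F,G,H} → run C
t=8: ready={A,C,D,E,F,G,H} → run C
t=9: ready={A,D,E,F,G,H} → run D
t=10: ready={A,D,E,F,G,H} → run D
t=11: ready={A,D,E,F,G,H} → run D
t=12: ready={A,D,E,F,G,H} → run D
t=13: ready={A,D,E,F,G,H} → run D
t=14: ready={A,D,E,F,G,H} → run D
t=15: ready={A,E,F,G,H} → run G
t=16: ready={A,E,F,G,H} → run G
t=17: ready={A,E,F,H} → run H
t=18: ready={A,E,F,H} → run H
t=19: ready={A,E,F,H} → run H
t=20: ready={A,E,F,H} → run H
t=21: ready={A,E,F,H} → run H
t=22: ready={A,E,F,H} → run H
t=23: ready={A,E,F,H} → run H
t=24: ready={A,E,F,H} → run H
t=25: ready={A,E,F} → run E
t=26: ready={A,E,F} → run E
t=27: ready={A,E,F} → run E
t=28: ready={A,E,F} → run E
t=29: ready={A,E,F} → run E
t=30: ready={A,F} → run A
t=31: ready={A,F} → run A
t=32: ready={F} → run F
t=33: ready={F} → run F
t=34: ready={F} → run F
t=35: ready={F} → run F
t=36: ready={F} → run F
t=37: ready={F} → run F
t=38: ready={F} → run F
t=39: ready={F} → run F
t=40: (idle)
t=41: (idle)
t=42: (idle)
t=43: (idle)
t=44: (idle)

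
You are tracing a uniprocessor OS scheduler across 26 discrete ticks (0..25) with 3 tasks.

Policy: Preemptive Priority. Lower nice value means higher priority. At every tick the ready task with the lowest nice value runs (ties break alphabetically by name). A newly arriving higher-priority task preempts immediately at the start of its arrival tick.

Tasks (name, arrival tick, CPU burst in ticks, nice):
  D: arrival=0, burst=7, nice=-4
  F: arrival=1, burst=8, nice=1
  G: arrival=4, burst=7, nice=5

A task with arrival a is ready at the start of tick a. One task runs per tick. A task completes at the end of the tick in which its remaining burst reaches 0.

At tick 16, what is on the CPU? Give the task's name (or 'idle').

t=0: ready={D} → run D
t=1: ready={D,F} → run D
t=2: ready={D,F} → run D
t=3: ready={D,F} → run D
t=4: ready={D,F,G} → run D
t=5: ready={D,F,G} → run D
t=6: ready={D,F,G} → run D
t=7: ready={F,G} → run F
t=8: ready={F,G} → run F
t=9: ready={F,G} → run F
t=10: ready={F,G} → run F
t=11: ready={F,G} → run F
t=12: ready={F,G} → run F
t=13: ready={F,G} → run F
t=14: ready={F,G} → run F
t=15: ready={G} → run G
t=16: ready={G} → run G
t=17: ready={G} → run G
t=18: ready={G} → run G
t=19: ready={G} → run G
t=20: ready={G} → run G
t=21: ready={G} → run G
t=22: (idle)
t=23: (idle)
t=24: (idle)
t=25: (idle)

running at tick 16 = G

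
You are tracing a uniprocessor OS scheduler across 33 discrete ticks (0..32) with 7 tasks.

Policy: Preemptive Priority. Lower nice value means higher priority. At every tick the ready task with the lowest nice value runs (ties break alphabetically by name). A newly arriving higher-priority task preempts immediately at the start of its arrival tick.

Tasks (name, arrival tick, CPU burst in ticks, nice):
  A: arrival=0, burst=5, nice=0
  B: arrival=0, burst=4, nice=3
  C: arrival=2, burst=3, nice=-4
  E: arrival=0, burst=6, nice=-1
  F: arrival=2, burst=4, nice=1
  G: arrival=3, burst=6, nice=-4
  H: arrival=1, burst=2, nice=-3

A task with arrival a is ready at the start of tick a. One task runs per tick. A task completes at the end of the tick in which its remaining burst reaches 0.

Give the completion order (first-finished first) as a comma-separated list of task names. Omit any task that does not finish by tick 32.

t=0: ready={A,B,E} → run E
t=1: ready={A,B,E,H} → run H
t=2: ready={A,B,C,E,F,H} → run C
t=3: ready={A,B,C,E,F,G,H} → run C
t=4: ready={A,B,C,E,F,G,H} → run C
t=5: ready={A,B,E,F,G,H} → run G
t=6: ready={A,B,E,F,G,H} → run G
t=7: ready={A,B,E,F,G,H} → run G
t=8: ready={A,B,E,F,G,H} → run G
t=9: ready={A,B,E,F,G,H} → run G
t=10: ready={A,B,E,F,G,H} → run G
t=11: ready={A,B,E,F,H} → run H
t=12: ready={A,B,E,F} → run E
t=13: ready={A,B,E,F} → run E
t=14: ready={A,B,E,F} → run E
t=15: ready={A,B,E,F} → run E
t=16: ready={A,B,E,F} → run E
t=17: ready={A,B,F} → run A
t=18: ready={A,B,F} → run A
t=19: ready={A,B,F} → run A
t=20: ready={A,B,F} → run A
t=21: ready={A,B,F} → run A
t=22: ready={B,F} → run F
t=23: ready={B,F} → run F
t=24: ready={B,F} → run F
t=25: ready={B,F} → run F
t=26: ready={B} → run B
t=27: ready={B} → run B
t=28: ready={B} → run B
t=29: ready={B} → run B
t=30: (idle)
t=31: (idle)
t=32: (idle)

completion order = C, G, H, E, A, F, B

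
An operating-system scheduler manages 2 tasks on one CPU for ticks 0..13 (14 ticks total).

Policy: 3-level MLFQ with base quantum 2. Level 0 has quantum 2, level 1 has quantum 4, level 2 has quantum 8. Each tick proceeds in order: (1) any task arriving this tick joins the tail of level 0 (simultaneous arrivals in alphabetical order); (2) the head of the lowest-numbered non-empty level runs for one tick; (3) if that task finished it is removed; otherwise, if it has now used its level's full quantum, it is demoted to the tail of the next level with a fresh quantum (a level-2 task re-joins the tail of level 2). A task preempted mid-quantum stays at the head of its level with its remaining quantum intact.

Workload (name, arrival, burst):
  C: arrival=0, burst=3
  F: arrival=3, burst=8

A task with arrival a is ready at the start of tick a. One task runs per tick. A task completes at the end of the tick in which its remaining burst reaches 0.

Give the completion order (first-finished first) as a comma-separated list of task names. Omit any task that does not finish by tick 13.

completion order = C, F

t=0: L0/L1/L2 = C/-/- → run C
t=1: L0/L1/L2 = C/-/- → run C
t=2: L0/L1/L2 = -/C/- → run C
t=3: L0/L1/L2 = F/-/- → run F
t=4: L0/L1/L2 = F/-/- → run F
t=5: L0/L1/L2 = -/F/- → run F
t=6: L0/L1/L2 = -/F/- → run F
t=7: L0/L1/L2 = -/F/- → run F
t=8: L0/L1/L2 = -/F/- → run F
t=9: L0/L1/L2 = -/-/F → run F
t=10: L0/L1/L2 = -/-/F → run F
t=11: (idle)
t=12: (idle)
t=13: (idle)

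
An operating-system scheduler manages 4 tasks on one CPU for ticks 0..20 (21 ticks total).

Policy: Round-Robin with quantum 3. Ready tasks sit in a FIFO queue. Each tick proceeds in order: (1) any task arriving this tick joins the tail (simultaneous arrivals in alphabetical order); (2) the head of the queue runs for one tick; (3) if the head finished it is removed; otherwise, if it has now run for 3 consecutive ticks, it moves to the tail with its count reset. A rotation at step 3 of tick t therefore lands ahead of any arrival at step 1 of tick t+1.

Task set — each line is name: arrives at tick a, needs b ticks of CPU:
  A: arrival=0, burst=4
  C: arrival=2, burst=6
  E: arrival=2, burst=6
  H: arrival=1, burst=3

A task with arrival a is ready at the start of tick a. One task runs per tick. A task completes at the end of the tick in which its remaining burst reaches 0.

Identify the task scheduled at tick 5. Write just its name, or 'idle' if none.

running at tick 5 = H

t=0: queue=[A] q_used=0 → run A
t=1: queue=[A,H] q_used=1 → run A
t=2: queue=[A,H,C,E] q_used=2 → run A
t=3: queue=[H,C,E,A] q_used=0 → run H
t=4: queue=[H,C,E,A] q_used=1 → run H
t=5: queue=[H,C,E,A] q_used=2 → run H
t=6: queue=[C,E,A] q_used=0 → run C
t=7: queue=[C,E,A] q_used=1 → run C
t=8: queue=[C,E,A] q_used=2 → run C
t=9: queue=[E,A,C] q_used=0 → run E
t=10: queue=[E,A,C] q_used=1 → run E
t=11: queue=[E,A,C] q_used=2 → run E
t=12: queue=[A,C,E] q_used=0 → run A
t=13: queue=[C,E] q_used=0 → run C
t=14: queue=[C,E] q_used=1 → run C
t=15: queue=[C,E] q_used=2 → run C
t=16: queue=[E] q_used=0 → run E
t=17: queue=[E] q_used=1 → run E
t=18: queue=[E] q_used=2 → run E
t=19: (idle)
t=20: (idle)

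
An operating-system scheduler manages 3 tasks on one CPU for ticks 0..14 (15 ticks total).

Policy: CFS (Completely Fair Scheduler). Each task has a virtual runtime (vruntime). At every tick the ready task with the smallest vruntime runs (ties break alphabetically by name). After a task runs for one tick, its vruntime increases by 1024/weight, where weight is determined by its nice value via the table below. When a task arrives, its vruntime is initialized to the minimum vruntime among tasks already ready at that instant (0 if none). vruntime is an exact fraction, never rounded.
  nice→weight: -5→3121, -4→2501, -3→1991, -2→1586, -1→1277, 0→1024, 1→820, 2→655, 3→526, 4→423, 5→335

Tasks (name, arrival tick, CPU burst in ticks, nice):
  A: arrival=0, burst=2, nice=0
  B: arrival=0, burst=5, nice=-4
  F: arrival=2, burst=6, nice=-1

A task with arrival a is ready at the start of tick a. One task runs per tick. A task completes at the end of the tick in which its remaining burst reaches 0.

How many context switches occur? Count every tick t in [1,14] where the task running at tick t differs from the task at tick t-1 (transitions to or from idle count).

context switches = 8

t=0: vr[A=0 B=0] → run A
t=1: vr[A=1 B=0] → run B
t=2: vr[A=1 B=1024/2501 F=1024/2501] → run B
t=3: vr[A=1 B=2048/2501 F=1024/2501] → run F
t=4: vr[A=1 B=2048/2501 F=3868672/3193777] → run B
t=5: vr[A=1 B=3072/2501 F=3868672/3193777] → run A
t=6: vr[B=3072/2501 F=3868672/3193777] → run F
t=7: vr[B=3072/2501 F=6429696/3193777] → run B
t=8: vr[B=4096/2501 F=6429696/3193777] → run B
t=9: vr[F=6429696/3193777] → run F
t=10: vr[F=8990720/3193777] → run F
t=11: vr[F=11551744/3193777] → run F
t=12: vr[F=14112768/3193777] → run F
t=13: (idle)
t=14: (idle)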